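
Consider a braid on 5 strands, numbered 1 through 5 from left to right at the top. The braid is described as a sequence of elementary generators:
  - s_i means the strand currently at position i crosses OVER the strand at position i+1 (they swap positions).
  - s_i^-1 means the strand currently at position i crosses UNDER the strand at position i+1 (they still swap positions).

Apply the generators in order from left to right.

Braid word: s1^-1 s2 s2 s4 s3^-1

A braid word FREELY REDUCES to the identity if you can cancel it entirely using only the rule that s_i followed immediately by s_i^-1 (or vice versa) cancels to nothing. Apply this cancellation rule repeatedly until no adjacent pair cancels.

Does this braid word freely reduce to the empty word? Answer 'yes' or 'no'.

Gen 1 (s1^-1): push. Stack: [s1^-1]
Gen 2 (s2): push. Stack: [s1^-1 s2]
Gen 3 (s2): push. Stack: [s1^-1 s2 s2]
Gen 4 (s4): push. Stack: [s1^-1 s2 s2 s4]
Gen 5 (s3^-1): push. Stack: [s1^-1 s2 s2 s4 s3^-1]
Reduced word: s1^-1 s2 s2 s4 s3^-1

Answer: no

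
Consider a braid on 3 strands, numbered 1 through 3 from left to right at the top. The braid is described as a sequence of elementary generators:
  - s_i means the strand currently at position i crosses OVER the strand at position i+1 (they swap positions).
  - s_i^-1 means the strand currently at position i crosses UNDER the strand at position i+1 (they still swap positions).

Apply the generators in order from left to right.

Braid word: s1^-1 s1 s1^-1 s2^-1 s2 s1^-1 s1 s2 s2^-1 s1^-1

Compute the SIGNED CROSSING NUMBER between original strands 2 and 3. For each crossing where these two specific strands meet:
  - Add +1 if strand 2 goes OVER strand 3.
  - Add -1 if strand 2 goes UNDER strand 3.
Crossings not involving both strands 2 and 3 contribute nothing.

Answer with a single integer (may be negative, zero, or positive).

Answer: 0

Derivation:
Gen 1: crossing 1x2. Both 2&3? no. Sum: 0
Gen 2: crossing 2x1. Both 2&3? no. Sum: 0
Gen 3: crossing 1x2. Both 2&3? no. Sum: 0
Gen 4: crossing 1x3. Both 2&3? no. Sum: 0
Gen 5: crossing 3x1. Both 2&3? no. Sum: 0
Gen 6: crossing 2x1. Both 2&3? no. Sum: 0
Gen 7: crossing 1x2. Both 2&3? no. Sum: 0
Gen 8: crossing 1x3. Both 2&3? no. Sum: 0
Gen 9: crossing 3x1. Both 2&3? no. Sum: 0
Gen 10: crossing 2x1. Both 2&3? no. Sum: 0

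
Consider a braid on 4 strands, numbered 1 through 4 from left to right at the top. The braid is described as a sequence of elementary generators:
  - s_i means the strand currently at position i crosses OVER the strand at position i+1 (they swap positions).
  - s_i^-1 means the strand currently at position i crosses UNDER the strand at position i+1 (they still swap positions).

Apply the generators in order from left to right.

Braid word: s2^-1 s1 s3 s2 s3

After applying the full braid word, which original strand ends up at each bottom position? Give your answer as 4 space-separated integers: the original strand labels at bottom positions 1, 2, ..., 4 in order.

Gen 1 (s2^-1): strand 2 crosses under strand 3. Perm now: [1 3 2 4]
Gen 2 (s1): strand 1 crosses over strand 3. Perm now: [3 1 2 4]
Gen 3 (s3): strand 2 crosses over strand 4. Perm now: [3 1 4 2]
Gen 4 (s2): strand 1 crosses over strand 4. Perm now: [3 4 1 2]
Gen 5 (s3): strand 1 crosses over strand 2. Perm now: [3 4 2 1]

Answer: 3 4 2 1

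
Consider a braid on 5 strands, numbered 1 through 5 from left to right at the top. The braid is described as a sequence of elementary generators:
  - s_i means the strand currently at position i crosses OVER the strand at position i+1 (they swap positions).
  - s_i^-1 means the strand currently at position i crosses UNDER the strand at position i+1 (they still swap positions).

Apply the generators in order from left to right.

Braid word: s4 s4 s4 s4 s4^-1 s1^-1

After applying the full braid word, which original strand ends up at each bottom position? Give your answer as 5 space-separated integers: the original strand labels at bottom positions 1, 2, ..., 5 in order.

Gen 1 (s4): strand 4 crosses over strand 5. Perm now: [1 2 3 5 4]
Gen 2 (s4): strand 5 crosses over strand 4. Perm now: [1 2 3 4 5]
Gen 3 (s4): strand 4 crosses over strand 5. Perm now: [1 2 3 5 4]
Gen 4 (s4): strand 5 crosses over strand 4. Perm now: [1 2 3 4 5]
Gen 5 (s4^-1): strand 4 crosses under strand 5. Perm now: [1 2 3 5 4]
Gen 6 (s1^-1): strand 1 crosses under strand 2. Perm now: [2 1 3 5 4]

Answer: 2 1 3 5 4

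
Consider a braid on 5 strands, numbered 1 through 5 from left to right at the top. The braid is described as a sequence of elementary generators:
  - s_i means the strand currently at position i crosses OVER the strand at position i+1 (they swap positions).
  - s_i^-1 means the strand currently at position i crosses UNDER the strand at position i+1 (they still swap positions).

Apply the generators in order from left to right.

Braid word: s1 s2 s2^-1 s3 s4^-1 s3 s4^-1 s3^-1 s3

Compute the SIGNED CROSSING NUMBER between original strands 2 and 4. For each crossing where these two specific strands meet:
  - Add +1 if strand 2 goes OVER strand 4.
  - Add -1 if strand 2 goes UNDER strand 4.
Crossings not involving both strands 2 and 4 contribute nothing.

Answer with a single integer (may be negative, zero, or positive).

Gen 1: crossing 1x2. Both 2&4? no. Sum: 0
Gen 2: crossing 1x3. Both 2&4? no. Sum: 0
Gen 3: crossing 3x1. Both 2&4? no. Sum: 0
Gen 4: crossing 3x4. Both 2&4? no. Sum: 0
Gen 5: crossing 3x5. Both 2&4? no. Sum: 0
Gen 6: crossing 4x5. Both 2&4? no. Sum: 0
Gen 7: crossing 4x3. Both 2&4? no. Sum: 0
Gen 8: crossing 5x3. Both 2&4? no. Sum: 0
Gen 9: crossing 3x5. Both 2&4? no. Sum: 0

Answer: 0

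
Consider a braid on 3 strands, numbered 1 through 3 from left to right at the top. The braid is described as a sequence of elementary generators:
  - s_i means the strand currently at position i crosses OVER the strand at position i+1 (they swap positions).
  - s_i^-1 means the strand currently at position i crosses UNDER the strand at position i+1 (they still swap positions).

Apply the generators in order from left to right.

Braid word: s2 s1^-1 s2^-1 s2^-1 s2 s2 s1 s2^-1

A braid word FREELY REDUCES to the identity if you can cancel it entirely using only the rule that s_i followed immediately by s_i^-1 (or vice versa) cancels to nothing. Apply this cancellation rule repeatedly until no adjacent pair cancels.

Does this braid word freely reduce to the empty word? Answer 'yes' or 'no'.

Gen 1 (s2): push. Stack: [s2]
Gen 2 (s1^-1): push. Stack: [s2 s1^-1]
Gen 3 (s2^-1): push. Stack: [s2 s1^-1 s2^-1]
Gen 4 (s2^-1): push. Stack: [s2 s1^-1 s2^-1 s2^-1]
Gen 5 (s2): cancels prior s2^-1. Stack: [s2 s1^-1 s2^-1]
Gen 6 (s2): cancels prior s2^-1. Stack: [s2 s1^-1]
Gen 7 (s1): cancels prior s1^-1. Stack: [s2]
Gen 8 (s2^-1): cancels prior s2. Stack: []
Reduced word: (empty)

Answer: yes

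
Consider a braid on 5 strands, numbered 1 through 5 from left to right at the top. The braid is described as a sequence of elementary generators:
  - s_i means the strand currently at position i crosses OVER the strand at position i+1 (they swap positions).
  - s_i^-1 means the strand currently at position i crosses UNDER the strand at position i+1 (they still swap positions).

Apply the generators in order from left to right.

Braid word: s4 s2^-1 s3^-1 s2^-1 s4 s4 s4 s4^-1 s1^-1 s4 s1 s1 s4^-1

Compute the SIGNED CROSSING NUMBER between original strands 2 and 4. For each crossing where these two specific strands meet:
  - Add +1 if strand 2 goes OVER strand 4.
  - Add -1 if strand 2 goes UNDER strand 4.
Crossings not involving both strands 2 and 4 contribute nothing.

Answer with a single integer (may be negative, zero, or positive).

Answer: 4

Derivation:
Gen 1: crossing 4x5. Both 2&4? no. Sum: 0
Gen 2: crossing 2x3. Both 2&4? no. Sum: 0
Gen 3: crossing 2x5. Both 2&4? no. Sum: 0
Gen 4: crossing 3x5. Both 2&4? no. Sum: 0
Gen 5: 2 over 4. Both 2&4? yes. Contrib: +1. Sum: 1
Gen 6: 4 over 2. Both 2&4? yes. Contrib: -1. Sum: 0
Gen 7: 2 over 4. Both 2&4? yes. Contrib: +1. Sum: 1
Gen 8: 4 under 2. Both 2&4? yes. Contrib: +1. Sum: 2
Gen 9: crossing 1x5. Both 2&4? no. Sum: 2
Gen 10: 2 over 4. Both 2&4? yes. Contrib: +1. Sum: 3
Gen 11: crossing 5x1. Both 2&4? no. Sum: 3
Gen 12: crossing 1x5. Both 2&4? no. Sum: 3
Gen 13: 4 under 2. Both 2&4? yes. Contrib: +1. Sum: 4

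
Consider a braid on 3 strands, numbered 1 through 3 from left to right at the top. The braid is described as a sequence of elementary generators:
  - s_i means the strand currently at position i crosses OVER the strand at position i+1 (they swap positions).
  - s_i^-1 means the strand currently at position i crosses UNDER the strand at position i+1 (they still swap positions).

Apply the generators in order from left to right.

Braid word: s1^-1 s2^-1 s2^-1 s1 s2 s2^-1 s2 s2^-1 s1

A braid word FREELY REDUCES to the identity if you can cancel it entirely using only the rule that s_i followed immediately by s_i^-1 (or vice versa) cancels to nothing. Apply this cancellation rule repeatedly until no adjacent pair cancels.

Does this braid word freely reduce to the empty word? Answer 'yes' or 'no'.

Answer: no

Derivation:
Gen 1 (s1^-1): push. Stack: [s1^-1]
Gen 2 (s2^-1): push. Stack: [s1^-1 s2^-1]
Gen 3 (s2^-1): push. Stack: [s1^-1 s2^-1 s2^-1]
Gen 4 (s1): push. Stack: [s1^-1 s2^-1 s2^-1 s1]
Gen 5 (s2): push. Stack: [s1^-1 s2^-1 s2^-1 s1 s2]
Gen 6 (s2^-1): cancels prior s2. Stack: [s1^-1 s2^-1 s2^-1 s1]
Gen 7 (s2): push. Stack: [s1^-1 s2^-1 s2^-1 s1 s2]
Gen 8 (s2^-1): cancels prior s2. Stack: [s1^-1 s2^-1 s2^-1 s1]
Gen 9 (s1): push. Stack: [s1^-1 s2^-1 s2^-1 s1 s1]
Reduced word: s1^-1 s2^-1 s2^-1 s1 s1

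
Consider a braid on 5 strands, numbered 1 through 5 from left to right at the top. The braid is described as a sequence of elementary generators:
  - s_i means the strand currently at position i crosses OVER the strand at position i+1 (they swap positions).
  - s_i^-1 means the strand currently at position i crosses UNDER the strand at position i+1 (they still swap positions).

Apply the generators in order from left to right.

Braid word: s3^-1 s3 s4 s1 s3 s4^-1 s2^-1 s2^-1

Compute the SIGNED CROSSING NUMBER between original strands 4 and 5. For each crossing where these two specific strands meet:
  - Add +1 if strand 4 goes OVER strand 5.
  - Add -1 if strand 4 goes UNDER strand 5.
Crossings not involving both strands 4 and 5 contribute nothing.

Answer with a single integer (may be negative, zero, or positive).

Answer: 1

Derivation:
Gen 1: crossing 3x4. Both 4&5? no. Sum: 0
Gen 2: crossing 4x3. Both 4&5? no. Sum: 0
Gen 3: 4 over 5. Both 4&5? yes. Contrib: +1. Sum: 1
Gen 4: crossing 1x2. Both 4&5? no. Sum: 1
Gen 5: crossing 3x5. Both 4&5? no. Sum: 1
Gen 6: crossing 3x4. Both 4&5? no. Sum: 1
Gen 7: crossing 1x5. Both 4&5? no. Sum: 1
Gen 8: crossing 5x1. Both 4&5? no. Sum: 1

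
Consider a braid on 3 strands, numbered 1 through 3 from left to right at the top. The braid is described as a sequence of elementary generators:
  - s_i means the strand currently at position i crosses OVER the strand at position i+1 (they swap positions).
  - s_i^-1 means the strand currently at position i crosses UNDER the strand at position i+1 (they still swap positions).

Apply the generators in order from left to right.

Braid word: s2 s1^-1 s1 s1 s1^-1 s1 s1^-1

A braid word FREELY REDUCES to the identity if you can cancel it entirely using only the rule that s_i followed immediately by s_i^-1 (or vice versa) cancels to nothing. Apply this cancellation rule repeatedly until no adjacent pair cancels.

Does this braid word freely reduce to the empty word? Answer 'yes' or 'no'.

Answer: no

Derivation:
Gen 1 (s2): push. Stack: [s2]
Gen 2 (s1^-1): push. Stack: [s2 s1^-1]
Gen 3 (s1): cancels prior s1^-1. Stack: [s2]
Gen 4 (s1): push. Stack: [s2 s1]
Gen 5 (s1^-1): cancels prior s1. Stack: [s2]
Gen 6 (s1): push. Stack: [s2 s1]
Gen 7 (s1^-1): cancels prior s1. Stack: [s2]
Reduced word: s2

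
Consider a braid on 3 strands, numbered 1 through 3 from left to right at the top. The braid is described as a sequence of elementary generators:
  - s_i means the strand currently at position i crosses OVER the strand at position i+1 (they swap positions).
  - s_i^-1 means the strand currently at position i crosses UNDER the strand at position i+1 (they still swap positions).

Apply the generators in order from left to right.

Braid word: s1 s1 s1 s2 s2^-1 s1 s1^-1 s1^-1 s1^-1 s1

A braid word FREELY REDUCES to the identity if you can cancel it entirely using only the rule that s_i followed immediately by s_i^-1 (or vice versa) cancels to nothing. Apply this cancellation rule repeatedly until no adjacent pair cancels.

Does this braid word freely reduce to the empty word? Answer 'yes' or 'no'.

Gen 1 (s1): push. Stack: [s1]
Gen 2 (s1): push. Stack: [s1 s1]
Gen 3 (s1): push. Stack: [s1 s1 s1]
Gen 4 (s2): push. Stack: [s1 s1 s1 s2]
Gen 5 (s2^-1): cancels prior s2. Stack: [s1 s1 s1]
Gen 6 (s1): push. Stack: [s1 s1 s1 s1]
Gen 7 (s1^-1): cancels prior s1. Stack: [s1 s1 s1]
Gen 8 (s1^-1): cancels prior s1. Stack: [s1 s1]
Gen 9 (s1^-1): cancels prior s1. Stack: [s1]
Gen 10 (s1): push. Stack: [s1 s1]
Reduced word: s1 s1

Answer: no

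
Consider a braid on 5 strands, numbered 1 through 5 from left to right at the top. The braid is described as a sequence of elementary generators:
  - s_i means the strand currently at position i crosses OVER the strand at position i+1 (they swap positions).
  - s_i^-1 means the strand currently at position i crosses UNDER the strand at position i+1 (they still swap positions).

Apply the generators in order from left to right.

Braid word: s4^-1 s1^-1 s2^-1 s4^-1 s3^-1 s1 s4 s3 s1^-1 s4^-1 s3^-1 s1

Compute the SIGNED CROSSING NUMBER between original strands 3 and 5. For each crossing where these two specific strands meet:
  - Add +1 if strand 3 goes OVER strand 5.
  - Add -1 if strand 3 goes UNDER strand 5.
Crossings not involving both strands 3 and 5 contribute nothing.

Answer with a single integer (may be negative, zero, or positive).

Answer: 0

Derivation:
Gen 1: crossing 4x5. Both 3&5? no. Sum: 0
Gen 2: crossing 1x2. Both 3&5? no. Sum: 0
Gen 3: crossing 1x3. Both 3&5? no. Sum: 0
Gen 4: crossing 5x4. Both 3&5? no. Sum: 0
Gen 5: crossing 1x4. Both 3&5? no. Sum: 0
Gen 6: crossing 2x3. Both 3&5? no. Sum: 0
Gen 7: crossing 1x5. Both 3&5? no. Sum: 0
Gen 8: crossing 4x5. Both 3&5? no. Sum: 0
Gen 9: crossing 3x2. Both 3&5? no. Sum: 0
Gen 10: crossing 4x1. Both 3&5? no. Sum: 0
Gen 11: crossing 5x1. Both 3&5? no. Sum: 0
Gen 12: crossing 2x3. Both 3&5? no. Sum: 0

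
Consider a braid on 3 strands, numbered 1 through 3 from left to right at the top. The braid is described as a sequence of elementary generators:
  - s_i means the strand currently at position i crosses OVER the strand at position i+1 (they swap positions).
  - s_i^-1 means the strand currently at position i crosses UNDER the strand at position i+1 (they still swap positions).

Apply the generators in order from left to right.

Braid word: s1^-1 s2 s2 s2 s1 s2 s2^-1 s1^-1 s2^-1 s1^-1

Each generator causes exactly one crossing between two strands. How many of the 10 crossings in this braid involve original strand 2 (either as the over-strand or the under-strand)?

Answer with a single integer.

Gen 1: crossing 1x2. Involves strand 2? yes. Count so far: 1
Gen 2: crossing 1x3. Involves strand 2? no. Count so far: 1
Gen 3: crossing 3x1. Involves strand 2? no. Count so far: 1
Gen 4: crossing 1x3. Involves strand 2? no. Count so far: 1
Gen 5: crossing 2x3. Involves strand 2? yes. Count so far: 2
Gen 6: crossing 2x1. Involves strand 2? yes. Count so far: 3
Gen 7: crossing 1x2. Involves strand 2? yes. Count so far: 4
Gen 8: crossing 3x2. Involves strand 2? yes. Count so far: 5
Gen 9: crossing 3x1. Involves strand 2? no. Count so far: 5
Gen 10: crossing 2x1. Involves strand 2? yes. Count so far: 6

Answer: 6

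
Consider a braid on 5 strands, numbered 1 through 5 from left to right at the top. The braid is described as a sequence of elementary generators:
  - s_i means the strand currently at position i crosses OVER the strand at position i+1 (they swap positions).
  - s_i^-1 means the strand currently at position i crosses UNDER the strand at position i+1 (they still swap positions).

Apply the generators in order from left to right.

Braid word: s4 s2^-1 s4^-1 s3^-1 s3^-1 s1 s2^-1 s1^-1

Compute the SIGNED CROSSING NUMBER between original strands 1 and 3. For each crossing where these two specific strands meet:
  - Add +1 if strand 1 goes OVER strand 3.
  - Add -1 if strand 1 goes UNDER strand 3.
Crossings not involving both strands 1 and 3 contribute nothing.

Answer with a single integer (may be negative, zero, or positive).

Answer: 1

Derivation:
Gen 1: crossing 4x5. Both 1&3? no. Sum: 0
Gen 2: crossing 2x3. Both 1&3? no. Sum: 0
Gen 3: crossing 5x4. Both 1&3? no. Sum: 0
Gen 4: crossing 2x4. Both 1&3? no. Sum: 0
Gen 5: crossing 4x2. Both 1&3? no. Sum: 0
Gen 6: 1 over 3. Both 1&3? yes. Contrib: +1. Sum: 1
Gen 7: crossing 1x2. Both 1&3? no. Sum: 1
Gen 8: crossing 3x2. Both 1&3? no. Sum: 1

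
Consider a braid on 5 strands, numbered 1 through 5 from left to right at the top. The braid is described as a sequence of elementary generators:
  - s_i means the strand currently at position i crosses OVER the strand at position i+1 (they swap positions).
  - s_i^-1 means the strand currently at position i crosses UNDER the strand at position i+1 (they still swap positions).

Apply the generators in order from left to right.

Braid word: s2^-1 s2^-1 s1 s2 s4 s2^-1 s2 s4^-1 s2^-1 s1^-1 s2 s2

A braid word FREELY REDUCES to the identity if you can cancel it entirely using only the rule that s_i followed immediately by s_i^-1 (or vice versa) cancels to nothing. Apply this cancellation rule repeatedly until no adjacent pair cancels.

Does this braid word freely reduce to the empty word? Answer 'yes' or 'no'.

Answer: yes

Derivation:
Gen 1 (s2^-1): push. Stack: [s2^-1]
Gen 2 (s2^-1): push. Stack: [s2^-1 s2^-1]
Gen 3 (s1): push. Stack: [s2^-1 s2^-1 s1]
Gen 4 (s2): push. Stack: [s2^-1 s2^-1 s1 s2]
Gen 5 (s4): push. Stack: [s2^-1 s2^-1 s1 s2 s4]
Gen 6 (s2^-1): push. Stack: [s2^-1 s2^-1 s1 s2 s4 s2^-1]
Gen 7 (s2): cancels prior s2^-1. Stack: [s2^-1 s2^-1 s1 s2 s4]
Gen 8 (s4^-1): cancels prior s4. Stack: [s2^-1 s2^-1 s1 s2]
Gen 9 (s2^-1): cancels prior s2. Stack: [s2^-1 s2^-1 s1]
Gen 10 (s1^-1): cancels prior s1. Stack: [s2^-1 s2^-1]
Gen 11 (s2): cancels prior s2^-1. Stack: [s2^-1]
Gen 12 (s2): cancels prior s2^-1. Stack: []
Reduced word: (empty)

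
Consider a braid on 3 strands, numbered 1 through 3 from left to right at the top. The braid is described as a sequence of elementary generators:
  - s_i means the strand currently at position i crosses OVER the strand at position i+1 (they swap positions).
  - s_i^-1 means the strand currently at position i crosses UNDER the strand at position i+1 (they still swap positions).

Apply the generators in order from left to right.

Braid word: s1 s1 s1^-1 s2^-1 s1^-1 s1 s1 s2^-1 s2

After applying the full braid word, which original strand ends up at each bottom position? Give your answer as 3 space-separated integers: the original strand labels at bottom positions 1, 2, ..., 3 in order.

Gen 1 (s1): strand 1 crosses over strand 2. Perm now: [2 1 3]
Gen 2 (s1): strand 2 crosses over strand 1. Perm now: [1 2 3]
Gen 3 (s1^-1): strand 1 crosses under strand 2. Perm now: [2 1 3]
Gen 4 (s2^-1): strand 1 crosses under strand 3. Perm now: [2 3 1]
Gen 5 (s1^-1): strand 2 crosses under strand 3. Perm now: [3 2 1]
Gen 6 (s1): strand 3 crosses over strand 2. Perm now: [2 3 1]
Gen 7 (s1): strand 2 crosses over strand 3. Perm now: [3 2 1]
Gen 8 (s2^-1): strand 2 crosses under strand 1. Perm now: [3 1 2]
Gen 9 (s2): strand 1 crosses over strand 2. Perm now: [3 2 1]

Answer: 3 2 1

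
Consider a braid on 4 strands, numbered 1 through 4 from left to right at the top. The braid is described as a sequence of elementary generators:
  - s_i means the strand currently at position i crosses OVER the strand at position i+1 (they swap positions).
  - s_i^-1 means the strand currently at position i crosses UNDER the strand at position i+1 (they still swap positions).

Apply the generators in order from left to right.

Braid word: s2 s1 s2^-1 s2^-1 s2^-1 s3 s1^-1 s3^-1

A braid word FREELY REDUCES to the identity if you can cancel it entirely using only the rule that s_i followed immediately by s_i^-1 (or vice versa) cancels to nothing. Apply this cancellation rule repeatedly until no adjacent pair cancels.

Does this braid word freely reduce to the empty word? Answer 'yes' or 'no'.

Gen 1 (s2): push. Stack: [s2]
Gen 2 (s1): push. Stack: [s2 s1]
Gen 3 (s2^-1): push. Stack: [s2 s1 s2^-1]
Gen 4 (s2^-1): push. Stack: [s2 s1 s2^-1 s2^-1]
Gen 5 (s2^-1): push. Stack: [s2 s1 s2^-1 s2^-1 s2^-1]
Gen 6 (s3): push. Stack: [s2 s1 s2^-1 s2^-1 s2^-1 s3]
Gen 7 (s1^-1): push. Stack: [s2 s1 s2^-1 s2^-1 s2^-1 s3 s1^-1]
Gen 8 (s3^-1): push. Stack: [s2 s1 s2^-1 s2^-1 s2^-1 s3 s1^-1 s3^-1]
Reduced word: s2 s1 s2^-1 s2^-1 s2^-1 s3 s1^-1 s3^-1

Answer: no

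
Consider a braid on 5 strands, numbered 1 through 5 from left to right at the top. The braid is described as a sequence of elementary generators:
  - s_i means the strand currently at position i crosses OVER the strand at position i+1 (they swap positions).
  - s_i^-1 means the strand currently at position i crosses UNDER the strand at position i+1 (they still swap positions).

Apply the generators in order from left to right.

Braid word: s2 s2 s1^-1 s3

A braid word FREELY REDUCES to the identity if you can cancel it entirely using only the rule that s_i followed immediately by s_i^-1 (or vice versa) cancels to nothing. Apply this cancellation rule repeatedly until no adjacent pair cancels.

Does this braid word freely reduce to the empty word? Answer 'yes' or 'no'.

Gen 1 (s2): push. Stack: [s2]
Gen 2 (s2): push. Stack: [s2 s2]
Gen 3 (s1^-1): push. Stack: [s2 s2 s1^-1]
Gen 4 (s3): push. Stack: [s2 s2 s1^-1 s3]
Reduced word: s2 s2 s1^-1 s3

Answer: no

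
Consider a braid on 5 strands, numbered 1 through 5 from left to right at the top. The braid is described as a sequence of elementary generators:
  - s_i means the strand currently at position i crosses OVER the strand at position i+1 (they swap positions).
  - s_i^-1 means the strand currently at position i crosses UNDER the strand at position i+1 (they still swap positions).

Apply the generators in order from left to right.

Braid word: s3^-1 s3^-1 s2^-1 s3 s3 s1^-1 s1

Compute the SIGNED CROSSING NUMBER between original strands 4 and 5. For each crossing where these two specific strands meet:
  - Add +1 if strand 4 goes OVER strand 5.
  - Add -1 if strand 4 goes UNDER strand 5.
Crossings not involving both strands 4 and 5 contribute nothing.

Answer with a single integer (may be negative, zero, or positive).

Gen 1: crossing 3x4. Both 4&5? no. Sum: 0
Gen 2: crossing 4x3. Both 4&5? no. Sum: 0
Gen 3: crossing 2x3. Both 4&5? no. Sum: 0
Gen 4: crossing 2x4. Both 4&5? no. Sum: 0
Gen 5: crossing 4x2. Both 4&5? no. Sum: 0
Gen 6: crossing 1x3. Both 4&5? no. Sum: 0
Gen 7: crossing 3x1. Both 4&5? no. Sum: 0

Answer: 0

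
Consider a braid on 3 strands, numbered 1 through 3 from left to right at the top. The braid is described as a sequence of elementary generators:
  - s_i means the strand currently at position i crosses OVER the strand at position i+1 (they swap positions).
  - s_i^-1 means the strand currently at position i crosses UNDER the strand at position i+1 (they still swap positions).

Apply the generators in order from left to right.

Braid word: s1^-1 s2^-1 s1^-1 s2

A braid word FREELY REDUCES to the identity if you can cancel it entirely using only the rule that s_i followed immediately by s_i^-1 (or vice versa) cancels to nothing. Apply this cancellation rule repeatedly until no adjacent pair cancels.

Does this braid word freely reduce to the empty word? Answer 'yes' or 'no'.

Gen 1 (s1^-1): push. Stack: [s1^-1]
Gen 2 (s2^-1): push. Stack: [s1^-1 s2^-1]
Gen 3 (s1^-1): push. Stack: [s1^-1 s2^-1 s1^-1]
Gen 4 (s2): push. Stack: [s1^-1 s2^-1 s1^-1 s2]
Reduced word: s1^-1 s2^-1 s1^-1 s2

Answer: no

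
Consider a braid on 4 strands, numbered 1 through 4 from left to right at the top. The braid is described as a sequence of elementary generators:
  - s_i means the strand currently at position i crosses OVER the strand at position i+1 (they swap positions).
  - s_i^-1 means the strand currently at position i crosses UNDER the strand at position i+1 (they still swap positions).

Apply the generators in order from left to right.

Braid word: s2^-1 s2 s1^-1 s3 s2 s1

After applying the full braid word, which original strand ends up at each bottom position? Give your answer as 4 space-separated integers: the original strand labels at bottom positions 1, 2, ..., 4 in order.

Answer: 4 2 1 3

Derivation:
Gen 1 (s2^-1): strand 2 crosses under strand 3. Perm now: [1 3 2 4]
Gen 2 (s2): strand 3 crosses over strand 2. Perm now: [1 2 3 4]
Gen 3 (s1^-1): strand 1 crosses under strand 2. Perm now: [2 1 3 4]
Gen 4 (s3): strand 3 crosses over strand 4. Perm now: [2 1 4 3]
Gen 5 (s2): strand 1 crosses over strand 4. Perm now: [2 4 1 3]
Gen 6 (s1): strand 2 crosses over strand 4. Perm now: [4 2 1 3]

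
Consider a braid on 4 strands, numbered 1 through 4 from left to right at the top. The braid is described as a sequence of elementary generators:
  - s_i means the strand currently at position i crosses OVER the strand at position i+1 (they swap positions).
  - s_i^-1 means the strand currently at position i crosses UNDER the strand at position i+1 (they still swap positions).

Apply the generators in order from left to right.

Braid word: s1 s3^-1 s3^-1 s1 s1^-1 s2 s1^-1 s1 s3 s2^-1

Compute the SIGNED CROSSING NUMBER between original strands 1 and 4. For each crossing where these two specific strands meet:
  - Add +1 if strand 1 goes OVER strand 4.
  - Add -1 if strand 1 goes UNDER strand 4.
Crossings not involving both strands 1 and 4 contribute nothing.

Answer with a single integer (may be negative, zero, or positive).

Answer: 1

Derivation:
Gen 1: crossing 1x2. Both 1&4? no. Sum: 0
Gen 2: crossing 3x4. Both 1&4? no. Sum: 0
Gen 3: crossing 4x3. Both 1&4? no. Sum: 0
Gen 4: crossing 2x1. Both 1&4? no. Sum: 0
Gen 5: crossing 1x2. Both 1&4? no. Sum: 0
Gen 6: crossing 1x3. Both 1&4? no. Sum: 0
Gen 7: crossing 2x3. Both 1&4? no. Sum: 0
Gen 8: crossing 3x2. Both 1&4? no. Sum: 0
Gen 9: 1 over 4. Both 1&4? yes. Contrib: +1. Sum: 1
Gen 10: crossing 3x4. Both 1&4? no. Sum: 1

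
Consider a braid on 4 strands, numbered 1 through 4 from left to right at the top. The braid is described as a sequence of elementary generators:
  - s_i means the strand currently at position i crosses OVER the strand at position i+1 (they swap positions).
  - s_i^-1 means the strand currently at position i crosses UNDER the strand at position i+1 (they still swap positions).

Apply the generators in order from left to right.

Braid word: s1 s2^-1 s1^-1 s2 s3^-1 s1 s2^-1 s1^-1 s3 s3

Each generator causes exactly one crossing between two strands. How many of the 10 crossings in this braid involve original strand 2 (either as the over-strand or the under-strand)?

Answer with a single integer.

Answer: 6

Derivation:
Gen 1: crossing 1x2. Involves strand 2? yes. Count so far: 1
Gen 2: crossing 1x3. Involves strand 2? no. Count so far: 1
Gen 3: crossing 2x3. Involves strand 2? yes. Count so far: 2
Gen 4: crossing 2x1. Involves strand 2? yes. Count so far: 3
Gen 5: crossing 2x4. Involves strand 2? yes. Count so far: 4
Gen 6: crossing 3x1. Involves strand 2? no. Count so far: 4
Gen 7: crossing 3x4. Involves strand 2? no. Count so far: 4
Gen 8: crossing 1x4. Involves strand 2? no. Count so far: 4
Gen 9: crossing 3x2. Involves strand 2? yes. Count so far: 5
Gen 10: crossing 2x3. Involves strand 2? yes. Count so far: 6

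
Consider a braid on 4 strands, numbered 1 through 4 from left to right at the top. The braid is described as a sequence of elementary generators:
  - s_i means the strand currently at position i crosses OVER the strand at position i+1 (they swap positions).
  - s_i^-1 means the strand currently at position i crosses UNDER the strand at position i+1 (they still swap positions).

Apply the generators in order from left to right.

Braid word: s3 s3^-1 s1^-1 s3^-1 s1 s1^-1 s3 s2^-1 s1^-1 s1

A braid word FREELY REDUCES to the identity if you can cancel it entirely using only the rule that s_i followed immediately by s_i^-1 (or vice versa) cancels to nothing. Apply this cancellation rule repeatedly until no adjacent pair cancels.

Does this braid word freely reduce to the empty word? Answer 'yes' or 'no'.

Answer: no

Derivation:
Gen 1 (s3): push. Stack: [s3]
Gen 2 (s3^-1): cancels prior s3. Stack: []
Gen 3 (s1^-1): push. Stack: [s1^-1]
Gen 4 (s3^-1): push. Stack: [s1^-1 s3^-1]
Gen 5 (s1): push. Stack: [s1^-1 s3^-1 s1]
Gen 6 (s1^-1): cancels prior s1. Stack: [s1^-1 s3^-1]
Gen 7 (s3): cancels prior s3^-1. Stack: [s1^-1]
Gen 8 (s2^-1): push. Stack: [s1^-1 s2^-1]
Gen 9 (s1^-1): push. Stack: [s1^-1 s2^-1 s1^-1]
Gen 10 (s1): cancels prior s1^-1. Stack: [s1^-1 s2^-1]
Reduced word: s1^-1 s2^-1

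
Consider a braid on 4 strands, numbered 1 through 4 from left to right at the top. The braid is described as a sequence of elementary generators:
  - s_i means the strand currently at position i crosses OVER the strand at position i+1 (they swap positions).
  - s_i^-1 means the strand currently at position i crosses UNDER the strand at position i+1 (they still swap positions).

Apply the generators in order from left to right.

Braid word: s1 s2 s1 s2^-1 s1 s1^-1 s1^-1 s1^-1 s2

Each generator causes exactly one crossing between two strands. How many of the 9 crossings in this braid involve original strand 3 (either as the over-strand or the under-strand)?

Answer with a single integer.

Gen 1: crossing 1x2. Involves strand 3? no. Count so far: 0
Gen 2: crossing 1x3. Involves strand 3? yes. Count so far: 1
Gen 3: crossing 2x3. Involves strand 3? yes. Count so far: 2
Gen 4: crossing 2x1. Involves strand 3? no. Count so far: 2
Gen 5: crossing 3x1. Involves strand 3? yes. Count so far: 3
Gen 6: crossing 1x3. Involves strand 3? yes. Count so far: 4
Gen 7: crossing 3x1. Involves strand 3? yes. Count so far: 5
Gen 8: crossing 1x3. Involves strand 3? yes. Count so far: 6
Gen 9: crossing 1x2. Involves strand 3? no. Count so far: 6

Answer: 6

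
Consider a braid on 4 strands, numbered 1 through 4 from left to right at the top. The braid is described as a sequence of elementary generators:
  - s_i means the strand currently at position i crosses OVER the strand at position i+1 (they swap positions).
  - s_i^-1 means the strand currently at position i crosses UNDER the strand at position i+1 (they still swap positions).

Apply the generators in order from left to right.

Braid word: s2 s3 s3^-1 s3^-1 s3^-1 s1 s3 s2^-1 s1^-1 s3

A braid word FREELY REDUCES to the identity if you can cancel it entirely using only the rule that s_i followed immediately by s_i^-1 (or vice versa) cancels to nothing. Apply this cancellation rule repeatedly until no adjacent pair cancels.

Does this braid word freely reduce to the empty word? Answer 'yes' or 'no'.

Answer: no

Derivation:
Gen 1 (s2): push. Stack: [s2]
Gen 2 (s3): push. Stack: [s2 s3]
Gen 3 (s3^-1): cancels prior s3. Stack: [s2]
Gen 4 (s3^-1): push. Stack: [s2 s3^-1]
Gen 5 (s3^-1): push. Stack: [s2 s3^-1 s3^-1]
Gen 6 (s1): push. Stack: [s2 s3^-1 s3^-1 s1]
Gen 7 (s3): push. Stack: [s2 s3^-1 s3^-1 s1 s3]
Gen 8 (s2^-1): push. Stack: [s2 s3^-1 s3^-1 s1 s3 s2^-1]
Gen 9 (s1^-1): push. Stack: [s2 s3^-1 s3^-1 s1 s3 s2^-1 s1^-1]
Gen 10 (s3): push. Stack: [s2 s3^-1 s3^-1 s1 s3 s2^-1 s1^-1 s3]
Reduced word: s2 s3^-1 s3^-1 s1 s3 s2^-1 s1^-1 s3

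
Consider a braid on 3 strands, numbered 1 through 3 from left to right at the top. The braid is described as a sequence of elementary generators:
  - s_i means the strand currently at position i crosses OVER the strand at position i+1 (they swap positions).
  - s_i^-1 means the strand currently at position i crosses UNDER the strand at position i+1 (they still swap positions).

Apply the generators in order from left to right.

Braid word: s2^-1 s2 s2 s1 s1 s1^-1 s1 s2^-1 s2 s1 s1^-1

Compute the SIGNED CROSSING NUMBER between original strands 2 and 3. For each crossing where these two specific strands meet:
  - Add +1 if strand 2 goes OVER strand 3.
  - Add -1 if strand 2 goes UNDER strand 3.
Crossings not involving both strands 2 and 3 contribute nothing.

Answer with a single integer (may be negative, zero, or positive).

Gen 1: 2 under 3. Both 2&3? yes. Contrib: -1. Sum: -1
Gen 2: 3 over 2. Both 2&3? yes. Contrib: -1. Sum: -2
Gen 3: 2 over 3. Both 2&3? yes. Contrib: +1. Sum: -1
Gen 4: crossing 1x3. Both 2&3? no. Sum: -1
Gen 5: crossing 3x1. Both 2&3? no. Sum: -1
Gen 6: crossing 1x3. Both 2&3? no. Sum: -1
Gen 7: crossing 3x1. Both 2&3? no. Sum: -1
Gen 8: 3 under 2. Both 2&3? yes. Contrib: +1. Sum: 0
Gen 9: 2 over 3. Both 2&3? yes. Contrib: +1. Sum: 1
Gen 10: crossing 1x3. Both 2&3? no. Sum: 1
Gen 11: crossing 3x1. Both 2&3? no. Sum: 1

Answer: 1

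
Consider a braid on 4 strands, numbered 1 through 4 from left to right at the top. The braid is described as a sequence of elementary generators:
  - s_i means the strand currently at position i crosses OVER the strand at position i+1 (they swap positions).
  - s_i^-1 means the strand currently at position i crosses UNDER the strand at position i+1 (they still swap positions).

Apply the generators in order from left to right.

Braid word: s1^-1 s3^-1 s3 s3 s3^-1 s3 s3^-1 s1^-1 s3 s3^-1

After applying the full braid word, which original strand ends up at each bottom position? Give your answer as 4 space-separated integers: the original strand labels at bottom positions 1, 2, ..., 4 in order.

Gen 1 (s1^-1): strand 1 crosses under strand 2. Perm now: [2 1 3 4]
Gen 2 (s3^-1): strand 3 crosses under strand 4. Perm now: [2 1 4 3]
Gen 3 (s3): strand 4 crosses over strand 3. Perm now: [2 1 3 4]
Gen 4 (s3): strand 3 crosses over strand 4. Perm now: [2 1 4 3]
Gen 5 (s3^-1): strand 4 crosses under strand 3. Perm now: [2 1 3 4]
Gen 6 (s3): strand 3 crosses over strand 4. Perm now: [2 1 4 3]
Gen 7 (s3^-1): strand 4 crosses under strand 3. Perm now: [2 1 3 4]
Gen 8 (s1^-1): strand 2 crosses under strand 1. Perm now: [1 2 3 4]
Gen 9 (s3): strand 3 crosses over strand 4. Perm now: [1 2 4 3]
Gen 10 (s3^-1): strand 4 crosses under strand 3. Perm now: [1 2 3 4]

Answer: 1 2 3 4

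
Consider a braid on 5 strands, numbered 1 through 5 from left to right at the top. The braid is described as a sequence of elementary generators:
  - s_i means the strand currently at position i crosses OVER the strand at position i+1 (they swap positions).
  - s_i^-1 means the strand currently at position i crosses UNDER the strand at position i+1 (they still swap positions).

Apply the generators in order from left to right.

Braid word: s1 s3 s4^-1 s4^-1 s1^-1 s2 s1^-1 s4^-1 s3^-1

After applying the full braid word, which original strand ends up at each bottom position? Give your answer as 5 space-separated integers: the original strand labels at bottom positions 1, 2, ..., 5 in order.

Answer: 4 1 5 2 3

Derivation:
Gen 1 (s1): strand 1 crosses over strand 2. Perm now: [2 1 3 4 5]
Gen 2 (s3): strand 3 crosses over strand 4. Perm now: [2 1 4 3 5]
Gen 3 (s4^-1): strand 3 crosses under strand 5. Perm now: [2 1 4 5 3]
Gen 4 (s4^-1): strand 5 crosses under strand 3. Perm now: [2 1 4 3 5]
Gen 5 (s1^-1): strand 2 crosses under strand 1. Perm now: [1 2 4 3 5]
Gen 6 (s2): strand 2 crosses over strand 4. Perm now: [1 4 2 3 5]
Gen 7 (s1^-1): strand 1 crosses under strand 4. Perm now: [4 1 2 3 5]
Gen 8 (s4^-1): strand 3 crosses under strand 5. Perm now: [4 1 2 5 3]
Gen 9 (s3^-1): strand 2 crosses under strand 5. Perm now: [4 1 5 2 3]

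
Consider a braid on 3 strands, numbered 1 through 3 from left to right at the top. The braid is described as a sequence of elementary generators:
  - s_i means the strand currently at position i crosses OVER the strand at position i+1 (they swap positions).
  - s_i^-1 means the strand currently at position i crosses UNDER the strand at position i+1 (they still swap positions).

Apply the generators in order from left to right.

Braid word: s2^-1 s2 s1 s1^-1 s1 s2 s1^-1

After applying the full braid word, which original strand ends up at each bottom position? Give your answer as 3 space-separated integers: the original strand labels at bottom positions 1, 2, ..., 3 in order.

Answer: 3 2 1

Derivation:
Gen 1 (s2^-1): strand 2 crosses under strand 3. Perm now: [1 3 2]
Gen 2 (s2): strand 3 crosses over strand 2. Perm now: [1 2 3]
Gen 3 (s1): strand 1 crosses over strand 2. Perm now: [2 1 3]
Gen 4 (s1^-1): strand 2 crosses under strand 1. Perm now: [1 2 3]
Gen 5 (s1): strand 1 crosses over strand 2. Perm now: [2 1 3]
Gen 6 (s2): strand 1 crosses over strand 3. Perm now: [2 3 1]
Gen 7 (s1^-1): strand 2 crosses under strand 3. Perm now: [3 2 1]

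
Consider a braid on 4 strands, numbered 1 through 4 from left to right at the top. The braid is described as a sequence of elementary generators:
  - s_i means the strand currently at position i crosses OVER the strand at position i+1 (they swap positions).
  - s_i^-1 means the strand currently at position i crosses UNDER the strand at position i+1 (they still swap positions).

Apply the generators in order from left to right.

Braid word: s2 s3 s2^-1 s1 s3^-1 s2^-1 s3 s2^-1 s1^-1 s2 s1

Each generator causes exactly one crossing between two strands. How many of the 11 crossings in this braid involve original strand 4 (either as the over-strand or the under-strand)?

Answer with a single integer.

Answer: 5

Derivation:
Gen 1: crossing 2x3. Involves strand 4? no. Count so far: 0
Gen 2: crossing 2x4. Involves strand 4? yes. Count so far: 1
Gen 3: crossing 3x4. Involves strand 4? yes. Count so far: 2
Gen 4: crossing 1x4. Involves strand 4? yes. Count so far: 3
Gen 5: crossing 3x2. Involves strand 4? no. Count so far: 3
Gen 6: crossing 1x2. Involves strand 4? no. Count so far: 3
Gen 7: crossing 1x3. Involves strand 4? no. Count so far: 3
Gen 8: crossing 2x3. Involves strand 4? no. Count so far: 3
Gen 9: crossing 4x3. Involves strand 4? yes. Count so far: 4
Gen 10: crossing 4x2. Involves strand 4? yes. Count so far: 5
Gen 11: crossing 3x2. Involves strand 4? no. Count so far: 5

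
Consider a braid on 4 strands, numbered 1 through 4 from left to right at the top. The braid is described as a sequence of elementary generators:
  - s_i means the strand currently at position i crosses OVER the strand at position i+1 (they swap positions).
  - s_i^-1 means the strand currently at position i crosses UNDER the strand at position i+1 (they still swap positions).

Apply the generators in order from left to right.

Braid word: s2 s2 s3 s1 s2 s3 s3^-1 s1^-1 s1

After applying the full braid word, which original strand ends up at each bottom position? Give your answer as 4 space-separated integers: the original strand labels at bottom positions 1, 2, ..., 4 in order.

Answer: 2 4 1 3

Derivation:
Gen 1 (s2): strand 2 crosses over strand 3. Perm now: [1 3 2 4]
Gen 2 (s2): strand 3 crosses over strand 2. Perm now: [1 2 3 4]
Gen 3 (s3): strand 3 crosses over strand 4. Perm now: [1 2 4 3]
Gen 4 (s1): strand 1 crosses over strand 2. Perm now: [2 1 4 3]
Gen 5 (s2): strand 1 crosses over strand 4. Perm now: [2 4 1 3]
Gen 6 (s3): strand 1 crosses over strand 3. Perm now: [2 4 3 1]
Gen 7 (s3^-1): strand 3 crosses under strand 1. Perm now: [2 4 1 3]
Gen 8 (s1^-1): strand 2 crosses under strand 4. Perm now: [4 2 1 3]
Gen 9 (s1): strand 4 crosses over strand 2. Perm now: [2 4 1 3]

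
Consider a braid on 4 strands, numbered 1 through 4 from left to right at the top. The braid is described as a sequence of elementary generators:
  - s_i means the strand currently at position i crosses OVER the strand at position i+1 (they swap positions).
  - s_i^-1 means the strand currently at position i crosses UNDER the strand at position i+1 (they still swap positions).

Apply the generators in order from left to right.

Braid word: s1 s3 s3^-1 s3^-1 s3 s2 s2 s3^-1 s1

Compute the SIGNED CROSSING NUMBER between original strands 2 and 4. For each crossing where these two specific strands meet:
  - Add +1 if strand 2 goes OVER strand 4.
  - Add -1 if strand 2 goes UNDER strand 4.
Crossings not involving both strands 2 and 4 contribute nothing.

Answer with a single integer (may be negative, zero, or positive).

Answer: 0

Derivation:
Gen 1: crossing 1x2. Both 2&4? no. Sum: 0
Gen 2: crossing 3x4. Both 2&4? no. Sum: 0
Gen 3: crossing 4x3. Both 2&4? no. Sum: 0
Gen 4: crossing 3x4. Both 2&4? no. Sum: 0
Gen 5: crossing 4x3. Both 2&4? no. Sum: 0
Gen 6: crossing 1x3. Both 2&4? no. Sum: 0
Gen 7: crossing 3x1. Both 2&4? no. Sum: 0
Gen 8: crossing 3x4. Both 2&4? no. Sum: 0
Gen 9: crossing 2x1. Both 2&4? no. Sum: 0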